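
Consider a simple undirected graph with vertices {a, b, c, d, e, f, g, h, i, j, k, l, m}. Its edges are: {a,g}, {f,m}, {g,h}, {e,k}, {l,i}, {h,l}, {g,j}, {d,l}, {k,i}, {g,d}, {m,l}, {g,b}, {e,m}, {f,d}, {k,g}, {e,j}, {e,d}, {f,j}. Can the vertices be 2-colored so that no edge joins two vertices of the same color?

e-k-i-l-m-e is an odd cycle (length 5), and a bipartite graph can contain only even cycles.

No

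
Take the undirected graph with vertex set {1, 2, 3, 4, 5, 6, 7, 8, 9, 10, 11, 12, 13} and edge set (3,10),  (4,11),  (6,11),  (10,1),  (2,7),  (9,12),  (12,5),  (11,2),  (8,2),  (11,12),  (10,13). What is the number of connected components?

Component: {1, 3, 10, 13}
Component: {2, 4, 5, 6, 7, 8, 9, 11, 12}

2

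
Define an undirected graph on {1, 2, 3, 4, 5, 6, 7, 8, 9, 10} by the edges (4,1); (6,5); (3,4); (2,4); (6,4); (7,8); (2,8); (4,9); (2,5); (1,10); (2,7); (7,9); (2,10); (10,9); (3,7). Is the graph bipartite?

The cycle 2-8-7-2 has length 3, which is odd, so the graph is not bipartite.

No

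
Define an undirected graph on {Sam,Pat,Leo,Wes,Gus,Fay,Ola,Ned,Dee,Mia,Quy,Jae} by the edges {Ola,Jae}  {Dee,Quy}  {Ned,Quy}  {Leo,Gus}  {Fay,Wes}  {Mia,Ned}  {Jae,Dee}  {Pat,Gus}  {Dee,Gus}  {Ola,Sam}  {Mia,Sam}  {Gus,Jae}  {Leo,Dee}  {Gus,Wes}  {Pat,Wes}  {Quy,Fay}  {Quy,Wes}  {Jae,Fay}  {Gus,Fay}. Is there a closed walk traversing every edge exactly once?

Degrees: Sam:2, Pat:2, Leo:2, Wes:4, Gus:6, Fay:4, Ola:2, Ned:2, Dee:4, Mia:2, Quy:4, Jae:4
All degrees are even and the non-isolated vertices are connected — an Eulerian circuit exists.

Yes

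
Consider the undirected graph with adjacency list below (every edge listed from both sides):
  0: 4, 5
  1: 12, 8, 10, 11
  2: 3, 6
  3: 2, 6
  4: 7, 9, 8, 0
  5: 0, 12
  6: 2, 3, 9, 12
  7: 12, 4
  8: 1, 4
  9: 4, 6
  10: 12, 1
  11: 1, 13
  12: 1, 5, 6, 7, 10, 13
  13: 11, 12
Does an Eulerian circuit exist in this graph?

Degrees: 0:2, 1:4, 2:2, 3:2, 4:4, 5:2, 6:4, 7:2, 8:2, 9:2, 10:2, 11:2, 12:6, 13:2
All degrees are even and the non-isolated vertices are connected — an Eulerian circuit exists.

Yes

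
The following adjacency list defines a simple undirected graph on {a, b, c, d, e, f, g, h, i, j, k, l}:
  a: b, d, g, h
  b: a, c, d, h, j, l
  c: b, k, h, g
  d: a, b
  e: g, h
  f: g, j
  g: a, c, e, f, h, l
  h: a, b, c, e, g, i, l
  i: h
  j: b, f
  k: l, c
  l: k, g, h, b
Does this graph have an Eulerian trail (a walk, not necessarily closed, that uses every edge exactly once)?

Yes

Degrees: a:4, b:6, c:4, d:2, e:2, f:2, g:6, h:7, i:1, j:2, k:2, l:4
Odd-degree vertices: h, i (2 total).
With 2 odd-degree vertices and all edges in one connected piece, an Eulerian trail exists (from h to i).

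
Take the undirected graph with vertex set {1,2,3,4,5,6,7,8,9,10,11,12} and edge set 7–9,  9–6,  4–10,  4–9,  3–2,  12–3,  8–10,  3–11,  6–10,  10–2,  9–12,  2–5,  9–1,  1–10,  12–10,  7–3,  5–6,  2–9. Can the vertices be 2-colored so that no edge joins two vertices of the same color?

Yes

Color {3, 5, 9, 10} black and {1, 2, 4, 6, 7, 8, 11, 12} white. No edge joins two same-colored vertices, so the graph is bipartite.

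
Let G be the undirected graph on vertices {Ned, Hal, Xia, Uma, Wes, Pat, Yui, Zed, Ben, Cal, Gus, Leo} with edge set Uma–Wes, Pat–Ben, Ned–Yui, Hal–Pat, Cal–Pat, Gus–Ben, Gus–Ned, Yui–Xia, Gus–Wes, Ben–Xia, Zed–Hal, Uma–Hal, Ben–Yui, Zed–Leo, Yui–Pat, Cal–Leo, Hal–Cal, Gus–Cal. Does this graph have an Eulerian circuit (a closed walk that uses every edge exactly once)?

Degrees: Ned:2, Hal:4, Xia:2, Uma:2, Wes:2, Pat:4, Yui:4, Zed:2, Ben:4, Cal:4, Gus:4, Leo:2
All degrees are even and the non-isolated vertices are connected — an Eulerian circuit exists.

Yes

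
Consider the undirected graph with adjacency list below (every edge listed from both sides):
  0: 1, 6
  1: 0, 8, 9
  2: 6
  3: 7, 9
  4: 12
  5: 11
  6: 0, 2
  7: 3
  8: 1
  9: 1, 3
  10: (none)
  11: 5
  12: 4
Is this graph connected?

No

Component: {10}
Component: {4, 12}
Component: {5, 11}
Component: {0, 1, 2, 3, 6, 7, 8, 9}
There are 4 separate components, so the graph is not connected.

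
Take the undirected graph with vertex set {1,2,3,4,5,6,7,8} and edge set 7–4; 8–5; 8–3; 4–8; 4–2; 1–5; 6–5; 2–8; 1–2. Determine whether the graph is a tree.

|V| = 8, |E| = 9.
A tree on 8 vertices has exactly 7 edges; this graph has 9, so it contains a cycle and is not a tree.

No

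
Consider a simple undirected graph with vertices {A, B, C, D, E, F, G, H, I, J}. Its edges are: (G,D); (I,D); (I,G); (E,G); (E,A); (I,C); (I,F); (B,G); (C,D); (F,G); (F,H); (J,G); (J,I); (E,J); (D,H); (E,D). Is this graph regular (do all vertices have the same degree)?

Degrees: A:1, B:1, C:2, D:5, E:4, F:3, G:6, H:2, I:5, J:3
Vertex A has degree 1 while G has degree 6, so the graph is not regular.

No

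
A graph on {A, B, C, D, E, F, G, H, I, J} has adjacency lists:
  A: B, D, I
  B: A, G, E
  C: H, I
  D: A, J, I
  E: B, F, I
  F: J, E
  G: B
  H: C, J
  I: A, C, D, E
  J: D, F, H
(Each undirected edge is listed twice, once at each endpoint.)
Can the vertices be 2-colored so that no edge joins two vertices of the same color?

No

D-A-I-D is an odd cycle (length 3), and a bipartite graph can contain only even cycles.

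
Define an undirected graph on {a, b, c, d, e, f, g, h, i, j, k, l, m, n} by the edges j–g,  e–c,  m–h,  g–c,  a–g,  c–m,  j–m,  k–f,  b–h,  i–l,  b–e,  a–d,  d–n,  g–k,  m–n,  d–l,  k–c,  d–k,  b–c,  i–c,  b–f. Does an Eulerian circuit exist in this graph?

Degrees: a:2, b:4, c:6, d:4, e:2, f:2, g:4, h:2, i:2, j:2, k:4, l:2, m:4, n:2
All degrees are even and the non-isolated vertices are connected — an Eulerian circuit exists.

Yes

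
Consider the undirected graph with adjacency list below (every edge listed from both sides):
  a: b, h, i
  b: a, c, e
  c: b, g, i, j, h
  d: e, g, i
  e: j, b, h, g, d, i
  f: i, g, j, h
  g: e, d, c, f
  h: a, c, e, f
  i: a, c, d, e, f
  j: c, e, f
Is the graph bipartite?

No

The cycle e-d-i-e has length 3, which is odd, so the graph is not bipartite.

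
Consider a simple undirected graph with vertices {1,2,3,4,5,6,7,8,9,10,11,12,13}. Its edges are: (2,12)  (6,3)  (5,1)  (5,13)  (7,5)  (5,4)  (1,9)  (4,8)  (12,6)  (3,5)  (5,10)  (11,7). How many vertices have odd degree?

Degrees: 1:2, 2:1, 3:2, 4:2, 5:6, 6:2, 7:2, 8:1, 9:1, 10:1, 11:1, 12:2, 13:1
Odd-degree vertices: 2, 8, 9, 10, 11, 13.

6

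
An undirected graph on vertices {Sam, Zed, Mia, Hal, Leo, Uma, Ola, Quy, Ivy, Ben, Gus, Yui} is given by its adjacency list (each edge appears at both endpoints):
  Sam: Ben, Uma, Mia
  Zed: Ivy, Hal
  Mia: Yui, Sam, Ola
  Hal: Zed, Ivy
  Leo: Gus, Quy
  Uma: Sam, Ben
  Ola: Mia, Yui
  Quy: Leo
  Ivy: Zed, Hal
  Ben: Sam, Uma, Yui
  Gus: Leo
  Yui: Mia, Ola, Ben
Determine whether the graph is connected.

Component: {Zed, Hal, Ivy}
Component: {Leo, Quy, Gus}
Component: {Sam, Mia, Uma, Ola, Ben, Yui}
There are 3 separate components, so the graph is not connected.

No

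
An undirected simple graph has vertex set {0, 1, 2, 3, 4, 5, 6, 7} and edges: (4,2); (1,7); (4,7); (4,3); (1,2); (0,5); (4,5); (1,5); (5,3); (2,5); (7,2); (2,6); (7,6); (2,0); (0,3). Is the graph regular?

No

Degrees: 0:3, 1:3, 2:6, 3:3, 4:4, 5:5, 6:2, 7:4
Degrees are not all equal (e.g. deg(6)=2 but deg(2)=6); not regular.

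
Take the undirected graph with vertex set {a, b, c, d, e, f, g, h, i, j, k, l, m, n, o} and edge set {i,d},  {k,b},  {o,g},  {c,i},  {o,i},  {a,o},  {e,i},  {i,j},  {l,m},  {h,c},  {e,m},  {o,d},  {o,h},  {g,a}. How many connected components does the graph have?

Component: {f}
Component: {n}
Component: {b, k}
Component: {a, c, d, e, g, h, i, j, l, m, o}

4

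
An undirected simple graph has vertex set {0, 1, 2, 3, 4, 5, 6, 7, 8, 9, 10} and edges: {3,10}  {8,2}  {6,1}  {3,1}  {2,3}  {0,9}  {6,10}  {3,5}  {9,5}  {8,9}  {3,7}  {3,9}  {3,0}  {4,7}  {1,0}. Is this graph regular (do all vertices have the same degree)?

Degrees: 0:3, 1:3, 2:2, 3:7, 4:1, 5:2, 6:2, 7:2, 8:2, 9:4, 10:2
Degrees are not all equal (e.g. deg(4)=1 but deg(3)=7); not regular.

No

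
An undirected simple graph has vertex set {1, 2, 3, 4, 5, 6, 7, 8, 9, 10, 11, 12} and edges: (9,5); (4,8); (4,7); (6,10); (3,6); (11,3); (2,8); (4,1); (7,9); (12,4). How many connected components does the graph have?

Component: {3, 6, 10, 11}
Component: {1, 2, 4, 5, 7, 8, 9, 12}

2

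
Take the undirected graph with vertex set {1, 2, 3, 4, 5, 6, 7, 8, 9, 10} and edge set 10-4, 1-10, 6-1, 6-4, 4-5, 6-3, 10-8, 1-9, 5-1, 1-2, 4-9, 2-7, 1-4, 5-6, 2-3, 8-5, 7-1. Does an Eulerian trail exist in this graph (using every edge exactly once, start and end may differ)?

No

Degrees: 1:7, 2:3, 3:2, 4:5, 5:4, 6:4, 7:2, 8:2, 9:2, 10:3
Odd-degree vertices: 1, 2, 4, 10 (4 total).
With 4 odd-degree vertices (more than two), no single trail can use every edge.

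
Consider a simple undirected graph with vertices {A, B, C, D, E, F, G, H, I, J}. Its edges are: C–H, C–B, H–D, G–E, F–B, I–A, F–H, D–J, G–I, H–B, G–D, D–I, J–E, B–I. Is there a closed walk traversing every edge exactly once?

No

Degrees: A:1, B:4, C:2, D:4, E:2, F:2, G:3, H:4, I:4, J:2
Vertices with odd degree: A, G. An Eulerian circuit requires all degrees even.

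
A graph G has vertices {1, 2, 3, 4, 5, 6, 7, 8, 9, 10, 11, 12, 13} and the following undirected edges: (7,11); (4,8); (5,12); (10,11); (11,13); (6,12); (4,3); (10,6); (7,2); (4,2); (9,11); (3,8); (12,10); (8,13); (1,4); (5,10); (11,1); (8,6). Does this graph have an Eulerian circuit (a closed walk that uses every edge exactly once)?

No

Degrees: 1:2, 2:2, 3:2, 4:4, 5:2, 6:3, 7:2, 8:4, 9:1, 10:4, 11:5, 12:3, 13:2
Vertices with odd degree: 6, 9, 11, 12. An Eulerian circuit requires all degrees even.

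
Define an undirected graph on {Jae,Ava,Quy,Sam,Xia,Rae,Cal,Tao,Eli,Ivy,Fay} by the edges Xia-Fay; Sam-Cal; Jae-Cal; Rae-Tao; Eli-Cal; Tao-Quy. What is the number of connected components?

Component: {Ava}
Component: {Ivy}
Component: {Xia, Fay}
Component: {Quy, Rae, Tao}
Component: {Jae, Sam, Cal, Eli}

5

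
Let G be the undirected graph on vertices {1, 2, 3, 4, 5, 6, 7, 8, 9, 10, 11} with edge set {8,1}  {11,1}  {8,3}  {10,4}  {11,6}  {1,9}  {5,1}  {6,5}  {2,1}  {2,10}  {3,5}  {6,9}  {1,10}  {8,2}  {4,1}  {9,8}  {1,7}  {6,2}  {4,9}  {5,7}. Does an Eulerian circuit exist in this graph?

No

Degrees: 1:8, 2:4, 3:2, 4:3, 5:4, 6:4, 7:2, 8:4, 9:4, 10:3, 11:2
Vertices with odd degree: 4, 10. An Eulerian circuit requires all degrees even.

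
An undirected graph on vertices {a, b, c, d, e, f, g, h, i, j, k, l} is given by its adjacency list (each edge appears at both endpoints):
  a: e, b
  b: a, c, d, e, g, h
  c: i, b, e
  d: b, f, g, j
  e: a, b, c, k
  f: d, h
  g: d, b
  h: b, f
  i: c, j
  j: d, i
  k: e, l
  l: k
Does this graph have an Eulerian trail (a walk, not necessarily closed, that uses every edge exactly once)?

Degrees: a:2, b:6, c:3, d:4, e:4, f:2, g:2, h:2, i:2, j:2, k:2, l:1
Odd-degree vertices: c, l (2 total).
With 2 odd-degree vertices and all edges in one connected piece, an Eulerian trail exists (from c to l).

Yes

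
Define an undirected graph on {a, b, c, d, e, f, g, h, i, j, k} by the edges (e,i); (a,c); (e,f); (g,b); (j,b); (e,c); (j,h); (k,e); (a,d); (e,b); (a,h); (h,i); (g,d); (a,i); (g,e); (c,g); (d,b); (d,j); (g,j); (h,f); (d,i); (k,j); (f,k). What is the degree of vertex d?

Neighbors of d: a, b, g, i, j.

5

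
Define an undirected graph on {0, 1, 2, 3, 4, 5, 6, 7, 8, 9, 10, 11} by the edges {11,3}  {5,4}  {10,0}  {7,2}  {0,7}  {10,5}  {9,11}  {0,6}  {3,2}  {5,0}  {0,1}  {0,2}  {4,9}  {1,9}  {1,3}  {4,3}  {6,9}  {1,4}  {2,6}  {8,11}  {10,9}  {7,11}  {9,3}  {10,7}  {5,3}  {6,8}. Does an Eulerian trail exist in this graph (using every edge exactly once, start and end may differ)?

Degrees: 0:6, 1:4, 2:4, 3:6, 4:4, 5:4, 6:4, 7:4, 8:2, 9:6, 10:4, 11:4
Odd-degree vertices: none (0 total).
The non-isolated vertices are connected and exactly 0 have odd degree, so an Eulerian trail exists.

Yes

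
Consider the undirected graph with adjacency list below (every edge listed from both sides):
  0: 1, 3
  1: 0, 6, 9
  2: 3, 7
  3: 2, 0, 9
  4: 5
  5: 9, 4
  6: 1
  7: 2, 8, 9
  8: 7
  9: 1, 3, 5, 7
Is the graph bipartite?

Partition the vertices as {1, 3, 5, 7} vs {0, 2, 4, 6, 8, 9}. Each listed edge has one endpoint in each part, so the graph is bipartite.

Yes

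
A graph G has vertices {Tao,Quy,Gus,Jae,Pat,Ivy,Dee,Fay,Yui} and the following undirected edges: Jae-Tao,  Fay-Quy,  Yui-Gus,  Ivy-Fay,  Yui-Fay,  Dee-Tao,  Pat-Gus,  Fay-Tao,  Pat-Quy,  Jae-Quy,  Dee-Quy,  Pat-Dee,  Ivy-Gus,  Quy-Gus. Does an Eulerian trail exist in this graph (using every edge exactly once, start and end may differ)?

Degrees: Tao:3, Quy:5, Gus:4, Jae:2, Pat:3, Ivy:2, Dee:3, Fay:4, Yui:2
Odd-degree vertices: Tao, Quy, Pat, Dee (4 total).
With 4 odd-degree vertices (more than two), no single trail can use every edge.

No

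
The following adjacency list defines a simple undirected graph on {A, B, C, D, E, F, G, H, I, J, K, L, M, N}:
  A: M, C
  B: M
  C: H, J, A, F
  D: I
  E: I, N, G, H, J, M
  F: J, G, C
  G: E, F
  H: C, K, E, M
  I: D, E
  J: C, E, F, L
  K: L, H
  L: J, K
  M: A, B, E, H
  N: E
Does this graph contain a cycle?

Yes

The graph has 14 vertices, 19 edges, and 1 connected component.
One cycle is J-E-G-F-J.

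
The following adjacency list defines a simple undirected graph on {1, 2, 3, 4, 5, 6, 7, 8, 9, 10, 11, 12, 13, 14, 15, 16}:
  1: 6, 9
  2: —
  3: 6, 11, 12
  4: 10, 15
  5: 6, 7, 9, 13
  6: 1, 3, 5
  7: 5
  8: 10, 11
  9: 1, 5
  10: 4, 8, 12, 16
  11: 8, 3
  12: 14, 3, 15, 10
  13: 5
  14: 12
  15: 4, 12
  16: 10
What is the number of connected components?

Component: {2}
Component: {1, 3, 4, 5, 6, 7, 8, 9, 10, 11, 12, 13, 14, 15, 16}

2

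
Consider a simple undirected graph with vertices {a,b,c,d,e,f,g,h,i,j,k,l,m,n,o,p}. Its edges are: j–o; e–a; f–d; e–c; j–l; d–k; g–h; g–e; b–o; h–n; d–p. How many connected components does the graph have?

Component: {i}
Component: {m}
Component: {b, j, l, o}
Component: {d, f, k, p}
Component: {a, c, e, g, h, n}

5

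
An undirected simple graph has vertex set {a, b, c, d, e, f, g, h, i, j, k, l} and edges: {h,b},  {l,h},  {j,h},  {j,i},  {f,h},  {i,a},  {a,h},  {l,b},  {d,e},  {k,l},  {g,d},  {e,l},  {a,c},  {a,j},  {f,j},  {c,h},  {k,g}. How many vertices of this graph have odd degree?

Degrees: a:4, b:2, c:2, d:2, e:2, f:2, g:2, h:6, i:2, j:4, k:2, l:4
Odd-degree vertices: none.

0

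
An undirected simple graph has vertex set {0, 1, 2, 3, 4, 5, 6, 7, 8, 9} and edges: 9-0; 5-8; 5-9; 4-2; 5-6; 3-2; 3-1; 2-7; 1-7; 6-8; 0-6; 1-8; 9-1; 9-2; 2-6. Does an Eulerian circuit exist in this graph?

Degrees: 0:2, 1:4, 2:5, 3:2, 4:1, 5:3, 6:4, 7:2, 8:3, 9:4
2, 4, 5, 8 have odd degree; an Eulerian circuit needs every degree to be even, so none exists.

No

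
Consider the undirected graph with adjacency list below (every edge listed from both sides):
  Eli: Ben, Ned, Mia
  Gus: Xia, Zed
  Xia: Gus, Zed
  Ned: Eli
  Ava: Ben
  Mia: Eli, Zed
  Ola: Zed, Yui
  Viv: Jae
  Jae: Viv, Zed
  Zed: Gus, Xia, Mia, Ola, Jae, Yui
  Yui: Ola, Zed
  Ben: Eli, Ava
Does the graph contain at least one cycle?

The graph has 12 vertices, 13 edges, and 1 connected component.
Since 13 > 12 - 1, a cycle must exist; for instance Zed-Xia-Gus-Zed.

Yes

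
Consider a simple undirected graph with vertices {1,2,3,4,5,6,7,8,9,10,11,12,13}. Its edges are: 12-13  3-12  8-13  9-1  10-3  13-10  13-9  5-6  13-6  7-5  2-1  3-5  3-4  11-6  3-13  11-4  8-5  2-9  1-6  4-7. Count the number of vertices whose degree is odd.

4

Degrees: 1:3, 2:2, 3:5, 4:3, 5:4, 6:4, 7:2, 8:2, 9:3, 10:2, 11:2, 12:2, 13:6
Odd-degree vertices: 1, 3, 4, 9.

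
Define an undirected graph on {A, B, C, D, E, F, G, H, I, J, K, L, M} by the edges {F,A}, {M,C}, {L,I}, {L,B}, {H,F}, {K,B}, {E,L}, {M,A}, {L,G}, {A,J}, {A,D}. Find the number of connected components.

Component: {B, E, G, I, K, L}
Component: {A, C, D, F, H, J, M}

2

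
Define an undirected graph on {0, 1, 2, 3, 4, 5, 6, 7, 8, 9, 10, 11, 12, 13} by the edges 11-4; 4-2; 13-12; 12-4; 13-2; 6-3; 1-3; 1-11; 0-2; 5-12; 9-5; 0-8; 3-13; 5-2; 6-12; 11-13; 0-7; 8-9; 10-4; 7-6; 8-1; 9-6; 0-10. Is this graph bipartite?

No

The cycle 1-8-9-6-3-1 has length 5, which is odd, so the graph is not bipartite.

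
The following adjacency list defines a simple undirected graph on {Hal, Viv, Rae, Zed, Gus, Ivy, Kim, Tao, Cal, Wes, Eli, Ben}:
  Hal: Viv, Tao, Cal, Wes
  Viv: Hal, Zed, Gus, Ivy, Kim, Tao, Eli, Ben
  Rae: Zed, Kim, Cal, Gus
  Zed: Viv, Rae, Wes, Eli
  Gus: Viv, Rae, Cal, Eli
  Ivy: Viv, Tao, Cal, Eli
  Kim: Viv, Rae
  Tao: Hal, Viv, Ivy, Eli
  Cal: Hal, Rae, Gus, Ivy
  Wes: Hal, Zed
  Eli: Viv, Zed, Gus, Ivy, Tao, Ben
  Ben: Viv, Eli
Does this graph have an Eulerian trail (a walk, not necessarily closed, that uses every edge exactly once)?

Yes

Degrees: Hal:4, Viv:8, Rae:4, Zed:4, Gus:4, Ivy:4, Kim:2, Tao:4, Cal:4, Wes:2, Eli:6, Ben:2
Odd-degree vertices: none (0 total).
With 0 odd-degree vertices and all edges in one connected piece, an Eulerian trail exists.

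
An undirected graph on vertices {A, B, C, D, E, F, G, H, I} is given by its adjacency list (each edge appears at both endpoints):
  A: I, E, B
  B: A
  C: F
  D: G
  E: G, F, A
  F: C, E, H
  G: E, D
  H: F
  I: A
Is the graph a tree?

The graph has 9 vertices and 8 edges.
Connected and |E| = |V| - 1, which characterizes a tree.

Yes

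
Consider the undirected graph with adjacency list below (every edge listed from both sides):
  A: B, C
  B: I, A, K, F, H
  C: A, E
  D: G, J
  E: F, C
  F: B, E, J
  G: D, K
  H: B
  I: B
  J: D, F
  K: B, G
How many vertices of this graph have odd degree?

Degrees: A:2, B:5, C:2, D:2, E:2, F:3, G:2, H:1, I:1, J:2, K:2
Odd-degree vertices: B, F, H, I.

4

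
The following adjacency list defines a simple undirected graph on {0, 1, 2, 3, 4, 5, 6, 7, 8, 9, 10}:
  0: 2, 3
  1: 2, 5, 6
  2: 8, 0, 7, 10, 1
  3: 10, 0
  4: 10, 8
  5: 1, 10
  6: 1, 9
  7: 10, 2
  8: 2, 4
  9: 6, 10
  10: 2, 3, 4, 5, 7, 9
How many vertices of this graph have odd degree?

2

Degrees: 0:2, 1:3, 2:5, 3:2, 4:2, 5:2, 6:2, 7:2, 8:2, 9:2, 10:6
Odd-degree vertices: 1, 2.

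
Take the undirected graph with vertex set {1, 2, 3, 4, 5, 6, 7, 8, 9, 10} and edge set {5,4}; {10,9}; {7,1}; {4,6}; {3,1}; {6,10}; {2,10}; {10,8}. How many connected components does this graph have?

2

Component: {1, 3, 7}
Component: {2, 4, 5, 6, 8, 9, 10}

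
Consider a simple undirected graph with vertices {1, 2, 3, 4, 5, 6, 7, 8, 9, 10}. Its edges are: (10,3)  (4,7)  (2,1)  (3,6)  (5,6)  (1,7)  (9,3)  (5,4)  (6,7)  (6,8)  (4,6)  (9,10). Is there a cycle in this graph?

Yes

The graph has 10 vertices, 12 edges, and 1 connected component.
One cycle is 3-9-10-3.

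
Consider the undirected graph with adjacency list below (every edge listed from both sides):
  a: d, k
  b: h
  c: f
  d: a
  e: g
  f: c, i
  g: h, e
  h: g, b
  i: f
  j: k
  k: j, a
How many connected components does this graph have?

3

Component: {c, f, i}
Component: {a, d, j, k}
Component: {b, e, g, h}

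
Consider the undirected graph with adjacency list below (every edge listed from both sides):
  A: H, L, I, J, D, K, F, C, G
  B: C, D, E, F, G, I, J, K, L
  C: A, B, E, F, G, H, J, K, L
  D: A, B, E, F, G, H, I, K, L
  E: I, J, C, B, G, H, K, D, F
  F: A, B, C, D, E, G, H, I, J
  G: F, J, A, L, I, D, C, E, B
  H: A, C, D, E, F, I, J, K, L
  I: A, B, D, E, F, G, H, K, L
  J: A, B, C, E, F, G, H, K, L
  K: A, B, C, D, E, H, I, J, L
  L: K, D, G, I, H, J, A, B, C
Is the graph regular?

Degrees: A:9, B:9, C:9, D:9, E:9, F:9, G:9, H:9, I:9, J:9, K:9, L:9
Every vertex has degree 9, so the graph is 9-regular.

Yes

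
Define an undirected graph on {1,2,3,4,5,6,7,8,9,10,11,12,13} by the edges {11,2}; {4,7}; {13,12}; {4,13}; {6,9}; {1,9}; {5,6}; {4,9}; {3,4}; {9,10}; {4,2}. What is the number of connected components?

2

Component: {8}
Component: {1, 2, 3, 4, 5, 6, 7, 9, 10, 11, 12, 13}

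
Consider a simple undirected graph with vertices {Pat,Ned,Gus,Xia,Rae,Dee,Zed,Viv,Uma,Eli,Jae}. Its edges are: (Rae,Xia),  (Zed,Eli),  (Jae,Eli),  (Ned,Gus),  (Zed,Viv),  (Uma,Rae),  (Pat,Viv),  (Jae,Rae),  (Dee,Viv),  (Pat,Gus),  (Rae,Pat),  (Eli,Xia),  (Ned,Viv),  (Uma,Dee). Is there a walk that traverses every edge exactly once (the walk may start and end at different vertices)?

Degrees: Pat:3, Ned:2, Gus:2, Xia:2, Rae:4, Dee:2, Zed:2, Viv:4, Uma:2, Eli:3, Jae:2
Odd-degree vertices: Pat, Eli (2 total).
The non-isolated vertices are connected and exactly 2 have odd degree, so an Eulerian trail exists (from Pat to Eli).

Yes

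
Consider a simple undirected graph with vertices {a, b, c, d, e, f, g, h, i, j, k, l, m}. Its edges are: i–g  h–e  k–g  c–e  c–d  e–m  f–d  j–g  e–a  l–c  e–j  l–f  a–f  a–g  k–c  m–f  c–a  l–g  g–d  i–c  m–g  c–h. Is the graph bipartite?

No

The cycle e-h-c-e has length 3, which is odd, so the graph is not bipartite.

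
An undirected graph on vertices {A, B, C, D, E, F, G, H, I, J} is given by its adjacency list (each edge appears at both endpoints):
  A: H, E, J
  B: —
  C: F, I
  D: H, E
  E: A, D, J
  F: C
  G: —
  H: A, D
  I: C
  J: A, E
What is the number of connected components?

Component: {B}
Component: {G}
Component: {C, F, I}
Component: {A, D, E, H, J}

4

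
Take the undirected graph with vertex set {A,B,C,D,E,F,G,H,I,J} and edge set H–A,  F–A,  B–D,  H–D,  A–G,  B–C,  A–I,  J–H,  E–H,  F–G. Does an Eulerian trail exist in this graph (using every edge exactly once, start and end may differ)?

No

Degrees: A:4, B:2, C:1, D:2, E:1, F:2, G:2, H:4, I:1, J:1
Odd-degree vertices: C, E, I, J (4 total).
An Eulerian trail requires 0 or 2 odd-degree vertices; here there are 4.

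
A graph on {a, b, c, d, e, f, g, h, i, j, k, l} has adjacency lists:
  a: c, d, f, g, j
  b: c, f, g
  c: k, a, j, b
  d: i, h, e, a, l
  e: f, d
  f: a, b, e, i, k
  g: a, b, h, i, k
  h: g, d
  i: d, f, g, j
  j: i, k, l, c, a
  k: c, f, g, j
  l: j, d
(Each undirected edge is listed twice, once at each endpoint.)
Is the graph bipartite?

No

The cycle j-c-b-f-i-j has length 5, which is odd, so the graph is not bipartite.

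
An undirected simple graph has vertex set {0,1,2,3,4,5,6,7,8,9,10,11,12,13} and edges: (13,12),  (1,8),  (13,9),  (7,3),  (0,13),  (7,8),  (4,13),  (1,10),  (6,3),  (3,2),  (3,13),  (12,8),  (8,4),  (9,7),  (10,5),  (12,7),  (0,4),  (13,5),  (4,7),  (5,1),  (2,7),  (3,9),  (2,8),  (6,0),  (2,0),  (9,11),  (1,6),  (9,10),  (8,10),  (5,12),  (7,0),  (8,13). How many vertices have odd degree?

8

Degrees: 0:5, 1:4, 2:4, 3:5, 4:4, 5:4, 6:3, 7:7, 8:7, 9:5, 10:4, 11:1, 12:4, 13:7
Odd-degree vertices: 0, 3, 6, 7, 8, 9, 11, 13.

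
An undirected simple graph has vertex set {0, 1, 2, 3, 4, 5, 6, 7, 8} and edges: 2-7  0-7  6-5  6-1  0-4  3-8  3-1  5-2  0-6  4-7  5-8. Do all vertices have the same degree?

No

Degrees: 0:3, 1:2, 2:2, 3:2, 4:2, 5:3, 6:3, 7:3, 8:2
Vertex 1 has degree 2 while 0 has degree 3, so the graph is not regular.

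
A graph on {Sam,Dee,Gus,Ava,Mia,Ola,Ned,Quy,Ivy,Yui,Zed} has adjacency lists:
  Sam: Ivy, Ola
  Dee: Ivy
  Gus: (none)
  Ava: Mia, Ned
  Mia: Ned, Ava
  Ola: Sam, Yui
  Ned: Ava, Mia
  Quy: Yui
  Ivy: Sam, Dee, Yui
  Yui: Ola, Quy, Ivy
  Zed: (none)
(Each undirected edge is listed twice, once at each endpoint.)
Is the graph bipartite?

The cycle Mia-Ava-Ned-Mia has length 3, which is odd, so the graph is not bipartite.

No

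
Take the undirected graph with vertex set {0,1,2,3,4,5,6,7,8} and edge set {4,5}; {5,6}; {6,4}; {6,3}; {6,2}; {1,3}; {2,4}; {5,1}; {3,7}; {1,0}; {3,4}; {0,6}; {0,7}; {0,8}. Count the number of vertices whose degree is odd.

Degrees: 0:4, 1:3, 2:2, 3:4, 4:4, 5:3, 6:5, 7:2, 8:1
Odd-degree vertices: 1, 5, 6, 8.

4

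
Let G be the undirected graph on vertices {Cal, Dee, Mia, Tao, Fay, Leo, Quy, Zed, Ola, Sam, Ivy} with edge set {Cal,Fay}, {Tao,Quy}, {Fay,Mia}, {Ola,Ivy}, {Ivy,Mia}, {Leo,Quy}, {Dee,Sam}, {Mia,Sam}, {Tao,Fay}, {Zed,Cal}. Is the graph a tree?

Yes

|V| = 11, |E| = 10.
It is connected with exactly 10 edges, hence acyclic — it is a tree.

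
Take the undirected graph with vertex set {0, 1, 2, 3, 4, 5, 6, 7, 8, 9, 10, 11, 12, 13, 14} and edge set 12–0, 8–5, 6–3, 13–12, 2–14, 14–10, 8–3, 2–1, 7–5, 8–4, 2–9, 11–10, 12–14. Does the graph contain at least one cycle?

The graph has 15 vertices, 13 edges, and 2 connected components.
A forest on 15 vertices with 2 components has exactly 13 edges, which matches — so no cycle.

No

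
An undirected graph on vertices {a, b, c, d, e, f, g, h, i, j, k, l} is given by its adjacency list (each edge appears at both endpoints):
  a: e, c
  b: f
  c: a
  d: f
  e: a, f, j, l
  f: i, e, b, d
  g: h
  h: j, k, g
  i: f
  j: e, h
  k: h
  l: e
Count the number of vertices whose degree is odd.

8

Degrees: a:2, b:1, c:1, d:1, e:4, f:4, g:1, h:3, i:1, j:2, k:1, l:1
Odd-degree vertices: b, c, d, g, h, i, k, l.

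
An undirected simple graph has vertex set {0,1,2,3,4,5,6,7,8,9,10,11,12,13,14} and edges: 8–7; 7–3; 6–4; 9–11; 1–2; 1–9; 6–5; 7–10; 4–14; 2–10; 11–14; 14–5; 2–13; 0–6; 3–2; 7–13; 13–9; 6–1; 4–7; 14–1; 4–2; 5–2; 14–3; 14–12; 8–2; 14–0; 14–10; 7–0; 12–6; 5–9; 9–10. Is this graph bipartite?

Color {2, 6, 7, 9, 14} black and {0, 1, 3, 4, 5, 8, 10, 11, 12, 13} white. No edge joins two same-colored vertices, so the graph is bipartite.

Yes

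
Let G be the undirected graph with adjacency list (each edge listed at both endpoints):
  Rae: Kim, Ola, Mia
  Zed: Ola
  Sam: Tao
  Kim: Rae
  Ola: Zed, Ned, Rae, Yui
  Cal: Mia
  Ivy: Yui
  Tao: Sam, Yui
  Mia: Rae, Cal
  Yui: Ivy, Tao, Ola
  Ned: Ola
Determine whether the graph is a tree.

The graph has 11 vertices and 10 edges.
Connected and |E| = |V| - 1, which characterizes a tree.

Yes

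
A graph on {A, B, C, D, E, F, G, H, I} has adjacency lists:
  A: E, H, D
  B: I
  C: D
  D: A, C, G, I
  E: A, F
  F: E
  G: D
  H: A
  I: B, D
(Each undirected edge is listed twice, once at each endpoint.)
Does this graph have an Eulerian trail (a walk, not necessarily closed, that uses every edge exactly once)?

No

Degrees: A:3, B:1, C:1, D:4, E:2, F:1, G:1, H:1, I:2
Odd-degree vertices: A, B, C, F, G, H (6 total).
An Eulerian trail requires 0 or 2 odd-degree vertices; here there are 6.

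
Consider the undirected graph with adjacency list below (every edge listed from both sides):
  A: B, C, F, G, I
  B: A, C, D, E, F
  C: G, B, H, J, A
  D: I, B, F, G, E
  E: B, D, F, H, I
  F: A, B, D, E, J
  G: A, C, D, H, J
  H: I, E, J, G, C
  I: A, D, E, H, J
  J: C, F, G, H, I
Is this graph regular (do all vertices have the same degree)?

Degrees: A:5, B:5, C:5, D:5, E:5, F:5, G:5, H:5, I:5, J:5
All degrees equal 5; the graph is regular.

Yes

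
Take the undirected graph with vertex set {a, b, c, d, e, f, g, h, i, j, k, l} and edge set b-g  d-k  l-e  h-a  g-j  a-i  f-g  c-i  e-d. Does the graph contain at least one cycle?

The graph has 12 vertices, 9 edges, and 3 connected components.
A forest on 12 vertices with 3 components has exactly 9 edges, which matches — so no cycle.

No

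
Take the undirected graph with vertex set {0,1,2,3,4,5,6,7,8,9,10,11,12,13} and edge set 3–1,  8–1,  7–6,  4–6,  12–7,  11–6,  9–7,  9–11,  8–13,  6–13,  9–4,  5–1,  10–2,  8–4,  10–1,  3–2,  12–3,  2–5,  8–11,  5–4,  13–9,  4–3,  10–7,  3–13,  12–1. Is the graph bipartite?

3-1-12-3 is an odd cycle (length 3), and a bipartite graph can contain only even cycles.

No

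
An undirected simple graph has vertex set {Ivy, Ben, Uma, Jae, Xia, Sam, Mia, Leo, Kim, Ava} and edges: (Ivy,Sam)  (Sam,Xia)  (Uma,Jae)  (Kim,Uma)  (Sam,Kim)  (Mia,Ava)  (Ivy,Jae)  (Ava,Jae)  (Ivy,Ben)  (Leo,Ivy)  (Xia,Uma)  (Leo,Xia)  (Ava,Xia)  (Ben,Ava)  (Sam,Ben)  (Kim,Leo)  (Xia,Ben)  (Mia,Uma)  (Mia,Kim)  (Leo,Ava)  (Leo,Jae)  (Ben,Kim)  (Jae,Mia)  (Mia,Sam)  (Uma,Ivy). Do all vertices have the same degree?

Yes

Degrees: Ivy:5, Ben:5, Uma:5, Jae:5, Xia:5, Sam:5, Mia:5, Leo:5, Kim:5, Ava:5
Every vertex has degree 5, so the graph is 5-regular.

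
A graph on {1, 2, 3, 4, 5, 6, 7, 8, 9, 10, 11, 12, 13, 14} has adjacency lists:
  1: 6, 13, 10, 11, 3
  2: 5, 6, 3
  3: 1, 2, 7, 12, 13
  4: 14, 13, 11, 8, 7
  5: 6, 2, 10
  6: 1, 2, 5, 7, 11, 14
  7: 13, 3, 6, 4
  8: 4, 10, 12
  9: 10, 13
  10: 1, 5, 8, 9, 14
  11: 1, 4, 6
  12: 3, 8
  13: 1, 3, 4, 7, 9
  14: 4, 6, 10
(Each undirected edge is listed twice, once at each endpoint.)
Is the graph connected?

Yes

A breadth-first search from 1 visits 1, 3, 10, 6, 11, 13, 12, 7, 2, 9, 5, 8, 14, 4 — all 14 vertices — so the graph is connected.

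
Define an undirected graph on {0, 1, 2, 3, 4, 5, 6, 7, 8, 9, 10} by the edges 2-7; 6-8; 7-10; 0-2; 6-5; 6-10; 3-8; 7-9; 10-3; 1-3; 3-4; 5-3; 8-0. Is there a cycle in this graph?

Yes

|V| = 11, |E| = 13, number of components = 1.
Since 13 > 11 - 1, a cycle must exist; for instance 0-8-3-10-7-2-0.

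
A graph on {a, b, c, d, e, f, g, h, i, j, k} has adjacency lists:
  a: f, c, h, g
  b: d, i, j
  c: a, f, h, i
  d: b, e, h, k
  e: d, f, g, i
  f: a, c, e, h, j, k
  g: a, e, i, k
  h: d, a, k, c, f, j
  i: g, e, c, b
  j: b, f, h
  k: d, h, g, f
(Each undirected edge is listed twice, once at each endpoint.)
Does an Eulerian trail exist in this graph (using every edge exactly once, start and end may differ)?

Degrees: a:4, b:3, c:4, d:4, e:4, f:6, g:4, h:6, i:4, j:3, k:4
Odd-degree vertices: b, j (2 total).
The non-isolated vertices are connected and exactly 2 have odd degree, so an Eulerian trail exists (from b to j).

Yes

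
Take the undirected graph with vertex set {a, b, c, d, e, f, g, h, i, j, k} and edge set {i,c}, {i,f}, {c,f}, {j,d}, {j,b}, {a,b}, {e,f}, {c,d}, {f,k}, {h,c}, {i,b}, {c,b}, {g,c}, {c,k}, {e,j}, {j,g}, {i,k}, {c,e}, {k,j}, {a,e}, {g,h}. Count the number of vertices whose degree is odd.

2

Degrees: a:2, b:4, c:8, d:2, e:4, f:4, g:3, h:2, i:4, j:5, k:4
Odd-degree vertices: g, j.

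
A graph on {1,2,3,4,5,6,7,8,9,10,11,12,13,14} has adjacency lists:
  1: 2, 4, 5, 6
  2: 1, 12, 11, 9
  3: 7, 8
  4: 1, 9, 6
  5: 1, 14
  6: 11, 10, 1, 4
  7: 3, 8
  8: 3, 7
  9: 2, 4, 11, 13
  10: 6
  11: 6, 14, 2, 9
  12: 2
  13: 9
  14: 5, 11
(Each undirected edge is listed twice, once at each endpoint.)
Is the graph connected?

Component: {3, 7, 8}
Component: {1, 2, 4, 5, 6, 9, 10, 11, 12, 13, 14}
There are 2 separate components, so the graph is not connected.

No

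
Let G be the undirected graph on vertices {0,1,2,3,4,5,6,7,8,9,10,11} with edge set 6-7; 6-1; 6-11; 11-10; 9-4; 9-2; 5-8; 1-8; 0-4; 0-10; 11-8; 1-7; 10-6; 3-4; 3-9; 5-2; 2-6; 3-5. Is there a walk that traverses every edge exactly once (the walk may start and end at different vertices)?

No

Degrees: 0:2, 1:3, 2:3, 3:3, 4:3, 5:3, 6:5, 7:2, 8:3, 9:3, 10:3, 11:3
Odd-degree vertices: 1, 2, 3, 4, 5, 6, 8, 9, 10, 11 (10 total).
With 10 odd-degree vertices (more than two), no single trail can use every edge.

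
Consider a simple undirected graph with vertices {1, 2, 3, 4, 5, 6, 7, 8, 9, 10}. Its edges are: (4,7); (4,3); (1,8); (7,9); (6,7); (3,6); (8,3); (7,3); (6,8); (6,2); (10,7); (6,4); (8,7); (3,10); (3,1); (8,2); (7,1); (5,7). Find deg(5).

1

Neighbors of 5: 7.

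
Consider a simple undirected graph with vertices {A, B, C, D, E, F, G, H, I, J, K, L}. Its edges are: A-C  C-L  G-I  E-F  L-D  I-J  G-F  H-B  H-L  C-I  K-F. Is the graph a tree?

The graph has 12 vertices and 11 edges.
Connected and |E| = |V| - 1, which characterizes a tree.

Yes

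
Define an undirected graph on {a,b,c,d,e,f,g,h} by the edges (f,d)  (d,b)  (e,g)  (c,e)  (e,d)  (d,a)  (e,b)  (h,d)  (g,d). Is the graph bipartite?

No

g-e-d-g is an odd cycle (length 3), and a bipartite graph can contain only even cycles.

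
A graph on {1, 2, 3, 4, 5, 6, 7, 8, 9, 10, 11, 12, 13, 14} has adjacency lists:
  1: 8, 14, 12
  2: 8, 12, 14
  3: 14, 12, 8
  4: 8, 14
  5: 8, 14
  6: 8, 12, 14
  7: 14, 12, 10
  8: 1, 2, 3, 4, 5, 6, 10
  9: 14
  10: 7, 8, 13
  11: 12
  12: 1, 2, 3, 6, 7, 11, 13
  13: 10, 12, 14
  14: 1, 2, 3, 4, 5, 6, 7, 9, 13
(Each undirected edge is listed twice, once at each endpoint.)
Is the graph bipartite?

No

13-10-8-5-14-13 is an odd cycle (length 5), and a bipartite graph can contain only even cycles.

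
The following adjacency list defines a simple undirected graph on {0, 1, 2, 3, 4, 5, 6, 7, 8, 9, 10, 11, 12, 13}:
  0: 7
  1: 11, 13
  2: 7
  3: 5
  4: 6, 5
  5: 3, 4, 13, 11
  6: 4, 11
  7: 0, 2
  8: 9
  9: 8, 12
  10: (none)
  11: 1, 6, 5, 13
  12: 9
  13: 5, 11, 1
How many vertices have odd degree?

6

Degrees: 0:1, 1:2, 2:1, 3:1, 4:2, 5:4, 6:2, 7:2, 8:1, 9:2, 10:0, 11:4, 12:1, 13:3
Odd-degree vertices: 0, 2, 3, 8, 12, 13.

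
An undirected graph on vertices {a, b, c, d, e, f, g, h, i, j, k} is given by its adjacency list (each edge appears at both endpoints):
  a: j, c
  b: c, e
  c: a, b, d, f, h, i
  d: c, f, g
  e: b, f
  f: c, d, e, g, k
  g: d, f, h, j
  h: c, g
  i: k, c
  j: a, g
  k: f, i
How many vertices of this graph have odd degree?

Degrees: a:2, b:2, c:6, d:3, e:2, f:5, g:4, h:2, i:2, j:2, k:2
Odd-degree vertices: d, f.

2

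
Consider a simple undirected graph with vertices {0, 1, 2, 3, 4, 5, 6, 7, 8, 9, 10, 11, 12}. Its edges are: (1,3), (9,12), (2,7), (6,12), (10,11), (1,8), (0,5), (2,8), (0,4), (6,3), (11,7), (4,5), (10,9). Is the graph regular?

Degrees: 0:2, 1:2, 2:2, 3:2, 4:2, 5:2, 6:2, 7:2, 8:2, 9:2, 10:2, 11:2, 12:2
Every vertex has degree 2, so the graph is 2-regular.

Yes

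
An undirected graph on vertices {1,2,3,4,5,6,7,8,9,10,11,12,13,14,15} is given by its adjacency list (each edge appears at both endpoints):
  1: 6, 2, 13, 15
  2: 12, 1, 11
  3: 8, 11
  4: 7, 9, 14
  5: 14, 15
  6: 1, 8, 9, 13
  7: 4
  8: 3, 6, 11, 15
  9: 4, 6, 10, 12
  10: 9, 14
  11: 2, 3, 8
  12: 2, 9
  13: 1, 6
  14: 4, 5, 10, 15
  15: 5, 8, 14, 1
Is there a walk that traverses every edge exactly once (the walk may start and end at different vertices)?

Degrees: 1:4, 2:3, 3:2, 4:3, 5:2, 6:4, 7:1, 8:4, 9:4, 10:2, 11:3, 12:2, 13:2, 14:4, 15:4
Odd-degree vertices: 2, 4, 7, 11 (4 total).
An Eulerian trail requires 0 or 2 odd-degree vertices; here there are 4.

No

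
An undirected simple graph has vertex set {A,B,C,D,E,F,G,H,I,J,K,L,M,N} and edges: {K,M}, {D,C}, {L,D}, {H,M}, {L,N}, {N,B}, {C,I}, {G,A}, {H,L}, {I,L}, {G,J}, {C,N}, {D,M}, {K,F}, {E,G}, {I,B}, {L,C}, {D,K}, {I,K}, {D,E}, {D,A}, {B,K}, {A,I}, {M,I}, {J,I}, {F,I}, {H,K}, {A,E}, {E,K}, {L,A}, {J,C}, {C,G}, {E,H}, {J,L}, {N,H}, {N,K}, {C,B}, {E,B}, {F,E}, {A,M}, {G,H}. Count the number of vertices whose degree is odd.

8

Degrees: A:6, B:5, C:7, D:6, E:7, F:3, G:5, H:6, I:8, J:4, K:8, L:7, M:5, N:5
Odd-degree vertices: B, C, E, F, G, L, M, N.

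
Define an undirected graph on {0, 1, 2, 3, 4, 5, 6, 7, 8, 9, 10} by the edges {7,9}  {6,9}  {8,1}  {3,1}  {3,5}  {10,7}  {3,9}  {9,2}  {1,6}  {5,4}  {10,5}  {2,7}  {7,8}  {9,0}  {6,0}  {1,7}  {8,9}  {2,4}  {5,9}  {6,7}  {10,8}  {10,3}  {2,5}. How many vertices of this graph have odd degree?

2

Degrees: 0:2, 1:4, 2:4, 3:4, 4:2, 5:5, 6:4, 7:6, 8:4, 9:7, 10:4
Odd-degree vertices: 5, 9.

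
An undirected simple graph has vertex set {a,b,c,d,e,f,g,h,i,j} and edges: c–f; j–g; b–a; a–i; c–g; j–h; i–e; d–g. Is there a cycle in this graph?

|V| = 10, |E| = 8, number of components = 2.
A forest on 10 vertices with 2 components has exactly 8 edges, which matches — so no cycle.

No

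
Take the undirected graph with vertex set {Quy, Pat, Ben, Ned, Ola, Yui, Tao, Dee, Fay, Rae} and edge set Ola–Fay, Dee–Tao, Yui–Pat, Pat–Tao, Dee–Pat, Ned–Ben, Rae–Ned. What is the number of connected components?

Component: {Quy}
Component: {Ola, Fay}
Component: {Ben, Ned, Rae}
Component: {Pat, Yui, Tao, Dee}

4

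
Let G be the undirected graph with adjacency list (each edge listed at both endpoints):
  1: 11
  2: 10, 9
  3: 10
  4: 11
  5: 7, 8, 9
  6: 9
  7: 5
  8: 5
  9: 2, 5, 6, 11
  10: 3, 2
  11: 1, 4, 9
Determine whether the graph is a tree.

The graph has 11 vertices and 10 edges.
Connected and |E| = |V| - 1, which characterizes a tree.

Yes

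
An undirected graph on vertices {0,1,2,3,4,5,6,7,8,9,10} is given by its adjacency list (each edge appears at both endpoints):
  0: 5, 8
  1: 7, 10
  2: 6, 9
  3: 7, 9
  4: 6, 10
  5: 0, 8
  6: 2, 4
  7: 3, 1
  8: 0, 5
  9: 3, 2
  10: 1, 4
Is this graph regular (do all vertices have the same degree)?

Degrees: 0:2, 1:2, 2:2, 3:2, 4:2, 5:2, 6:2, 7:2, 8:2, 9:2, 10:2
All degrees equal 2; the graph is regular.

Yes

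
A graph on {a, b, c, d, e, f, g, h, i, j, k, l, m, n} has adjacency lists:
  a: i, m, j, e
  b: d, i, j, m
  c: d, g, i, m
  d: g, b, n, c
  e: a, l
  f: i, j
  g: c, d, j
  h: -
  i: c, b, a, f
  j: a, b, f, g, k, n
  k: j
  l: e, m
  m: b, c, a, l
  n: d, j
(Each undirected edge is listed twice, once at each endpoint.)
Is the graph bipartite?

The cycle d-c-g-d has length 3, which is odd, so the graph is not bipartite.

No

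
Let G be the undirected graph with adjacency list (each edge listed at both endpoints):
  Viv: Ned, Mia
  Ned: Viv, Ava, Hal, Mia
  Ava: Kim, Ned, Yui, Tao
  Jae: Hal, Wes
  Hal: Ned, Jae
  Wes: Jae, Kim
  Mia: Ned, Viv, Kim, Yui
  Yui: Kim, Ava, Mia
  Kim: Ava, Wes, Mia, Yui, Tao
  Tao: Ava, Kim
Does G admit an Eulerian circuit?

Degrees: Viv:2, Ned:4, Ava:4, Jae:2, Hal:2, Wes:2, Mia:4, Yui:3, Kim:5, Tao:2
Vertices with odd degree: Yui, Kim. An Eulerian circuit requires all degrees even.

No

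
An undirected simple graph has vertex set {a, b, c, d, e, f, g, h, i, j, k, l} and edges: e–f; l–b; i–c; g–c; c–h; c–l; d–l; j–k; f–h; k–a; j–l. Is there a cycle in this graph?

|V| = 12, |E| = 11, number of components = 1.
A forest on 12 vertices with 1 component has exactly 11 edges, which matches — so no cycle.

No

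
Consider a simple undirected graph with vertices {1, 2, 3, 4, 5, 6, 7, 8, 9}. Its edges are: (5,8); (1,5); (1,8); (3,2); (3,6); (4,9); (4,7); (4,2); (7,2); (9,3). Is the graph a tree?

The graph has 9 vertices and 10 edges.
It is not connected, so it is not a tree.

No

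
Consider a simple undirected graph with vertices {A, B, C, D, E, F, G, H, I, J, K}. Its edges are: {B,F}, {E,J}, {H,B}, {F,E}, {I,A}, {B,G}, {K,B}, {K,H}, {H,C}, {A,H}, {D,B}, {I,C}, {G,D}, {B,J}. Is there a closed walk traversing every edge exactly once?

Degrees: A:2, B:6, C:2, D:2, E:2, F:2, G:2, H:4, I:2, J:2, K:2
Every vertex has even degree and the edges form a single connected piece, so an Eulerian circuit exists.

Yes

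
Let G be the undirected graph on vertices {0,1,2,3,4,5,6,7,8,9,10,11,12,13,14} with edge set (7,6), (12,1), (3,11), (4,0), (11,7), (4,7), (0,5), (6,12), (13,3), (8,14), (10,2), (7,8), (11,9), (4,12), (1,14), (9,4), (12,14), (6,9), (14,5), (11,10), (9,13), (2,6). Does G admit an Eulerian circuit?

Yes

Degrees: 0:2, 1:2, 2:2, 3:2, 4:4, 5:2, 6:4, 7:4, 8:2, 9:4, 10:2, 11:4, 12:4, 13:2, 14:4
Every vertex has even degree and the edges form a single connected piece, so an Eulerian circuit exists.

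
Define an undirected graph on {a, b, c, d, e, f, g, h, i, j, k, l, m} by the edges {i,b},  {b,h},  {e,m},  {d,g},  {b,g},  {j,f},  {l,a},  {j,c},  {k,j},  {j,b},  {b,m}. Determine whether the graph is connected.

Component: {a, l}
Component: {b, c, d, e, f, g, h, i, j, k, m}
No edge joins these 2 groups, so the graph is disconnected.

No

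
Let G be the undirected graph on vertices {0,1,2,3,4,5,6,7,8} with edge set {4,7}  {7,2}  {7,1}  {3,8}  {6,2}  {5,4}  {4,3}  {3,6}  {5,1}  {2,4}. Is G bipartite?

No

7-2-4-7 is an odd cycle (length 3), and a bipartite graph can contain only even cycles.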